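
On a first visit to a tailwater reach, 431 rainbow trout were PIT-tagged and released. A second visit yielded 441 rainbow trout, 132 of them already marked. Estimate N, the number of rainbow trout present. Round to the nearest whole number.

N = (431 × 441) / 132 = 190071 / 132 ≈ 1439.9 → 1440

N ≈ 1440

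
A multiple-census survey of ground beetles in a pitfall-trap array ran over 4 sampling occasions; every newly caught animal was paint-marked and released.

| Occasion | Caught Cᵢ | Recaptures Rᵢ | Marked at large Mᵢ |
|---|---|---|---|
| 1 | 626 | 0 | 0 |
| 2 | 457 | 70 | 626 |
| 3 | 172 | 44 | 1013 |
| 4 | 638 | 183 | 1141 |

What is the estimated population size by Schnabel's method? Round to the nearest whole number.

Σ MᵢCᵢ = 0·626 + 626·457 + 1013·172 + 1141·638 = 0 + 286082 + 174236 + 727958 = 1188276
Σ Rᵢ = 0 + 70 + 44 + 183 = 297
N̂ = 1188276 / 297 ≈ 4000.9 → 4001

N ≈ 4001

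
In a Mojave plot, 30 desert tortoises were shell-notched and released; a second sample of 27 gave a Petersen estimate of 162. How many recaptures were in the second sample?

From N = M·C/R: R = M·C / N = 30·27 / 162 = 810 / 162 = 5.

R = 5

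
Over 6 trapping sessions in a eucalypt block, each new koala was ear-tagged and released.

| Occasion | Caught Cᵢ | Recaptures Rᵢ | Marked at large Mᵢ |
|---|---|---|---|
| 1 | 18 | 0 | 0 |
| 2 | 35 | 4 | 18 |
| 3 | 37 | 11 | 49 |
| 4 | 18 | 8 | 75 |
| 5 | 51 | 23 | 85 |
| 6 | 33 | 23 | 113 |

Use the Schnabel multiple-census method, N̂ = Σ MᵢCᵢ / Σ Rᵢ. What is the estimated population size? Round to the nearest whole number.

N ≈ 172

Σ MᵢCᵢ = 0·18 + 18·35 + 49·37 + 75·18 + 85·51 + 113·33 = 0 + 630 + 1813 + 1350 + 4335 + 3729 = 11857
Σ Rᵢ = 0 + 4 + 11 + 8 + 23 + 23 = 69
N̂ = 11857 / 69 ≈ 171.8 → 172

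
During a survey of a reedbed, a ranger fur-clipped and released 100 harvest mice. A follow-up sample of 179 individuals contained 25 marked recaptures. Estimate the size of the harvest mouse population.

N = (100 × 179) / 25 = 17900 / 25 = 716

N = 716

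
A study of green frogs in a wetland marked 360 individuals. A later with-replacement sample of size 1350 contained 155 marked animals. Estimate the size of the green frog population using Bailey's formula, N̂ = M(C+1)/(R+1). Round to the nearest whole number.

N̂ = 360·(1350+1)/(155+1) = 360·1351/156 = 486360/156 ≈ 3117.7 → 3118

N ≈ 3118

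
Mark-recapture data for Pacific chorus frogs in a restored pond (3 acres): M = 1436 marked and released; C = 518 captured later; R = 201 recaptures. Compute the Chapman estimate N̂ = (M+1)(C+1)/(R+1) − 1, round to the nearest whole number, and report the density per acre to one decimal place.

density ≈ 1230.3 Pacific chorus frogs per acre

N̂ = 1437·519/202 − 1 = 745803/202 − 1 ≈ 3691.1 → 3691
Density = N̂ / area = 3691 / 3 ≈ 1230.33 → 1230.3 per acre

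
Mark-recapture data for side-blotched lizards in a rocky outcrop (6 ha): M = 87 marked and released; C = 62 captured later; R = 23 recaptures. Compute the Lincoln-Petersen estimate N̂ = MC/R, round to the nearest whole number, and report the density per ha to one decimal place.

N̂ = 87·62/23 = 5394/23 ≈ 234.5 → 235
Density = N̂ / area = 235 / 6 ≈ 39.17 → 39.2 per ha

density ≈ 39.2 side-blotched lizards per ha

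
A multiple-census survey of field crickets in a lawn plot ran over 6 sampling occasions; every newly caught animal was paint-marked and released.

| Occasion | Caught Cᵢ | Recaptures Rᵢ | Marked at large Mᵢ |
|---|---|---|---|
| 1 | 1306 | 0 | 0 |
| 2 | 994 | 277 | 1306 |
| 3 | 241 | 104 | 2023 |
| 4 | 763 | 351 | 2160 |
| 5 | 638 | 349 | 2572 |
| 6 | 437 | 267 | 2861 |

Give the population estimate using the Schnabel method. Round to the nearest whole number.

N ≈ 4692

Σ MᵢCᵢ = 0·1306 + 1306·994 + 2023·241 + 2160·763 + 2572·638 + 2861·437 = 0 + 1298164 + 487543 + 1648080 + 1640936 + 1250257 = 6324980
Σ Rᵢ = 0 + 277 + 104 + 351 + 349 + 267 = 1348
N̂ = 6324980 / 1348 ≈ 4692.1 → 4692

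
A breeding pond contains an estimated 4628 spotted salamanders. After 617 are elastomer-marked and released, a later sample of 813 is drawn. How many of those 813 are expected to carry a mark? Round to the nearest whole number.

The marked fraction of the population is 617/4628, so in a sample of 813 expect C·(M/N) marked.
E[R] = 617 × 813 / 4628 = 501621 / 4628 ≈ 108.4 → 108

expected recaptures ≈ 108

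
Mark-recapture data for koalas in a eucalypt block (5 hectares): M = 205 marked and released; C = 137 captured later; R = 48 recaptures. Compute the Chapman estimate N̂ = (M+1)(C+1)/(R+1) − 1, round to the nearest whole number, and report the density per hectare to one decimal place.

N̂ = 206·138/49 − 1 = 28428/49 − 1 ≈ 579.2 → 579
Density = N̂ / area = 579 / 5 ≈ 115.80 → 115.8 per hectare

density ≈ 115.8 koalas per hectare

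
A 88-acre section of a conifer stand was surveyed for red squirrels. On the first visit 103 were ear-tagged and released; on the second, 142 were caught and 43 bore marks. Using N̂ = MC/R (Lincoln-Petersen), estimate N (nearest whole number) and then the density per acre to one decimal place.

density ≈ 3.9 red squirrels per acre

N̂ = 103·142/43 = 14626/43 ≈ 340.1 → 340
Density = N̂ / area = 340 / 88 ≈ 3.86 → 3.9 per acre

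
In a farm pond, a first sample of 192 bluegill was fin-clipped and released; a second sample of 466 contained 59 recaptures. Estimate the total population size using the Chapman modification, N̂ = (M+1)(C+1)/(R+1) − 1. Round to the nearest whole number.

N̂ = (192+1)(466+1)/(59+1) − 1 = 193·467/60 − 1
= 90131/60 − 1 ≈ 1502.2 − 1 ≈ 1501.2 → 1501

N ≈ 1501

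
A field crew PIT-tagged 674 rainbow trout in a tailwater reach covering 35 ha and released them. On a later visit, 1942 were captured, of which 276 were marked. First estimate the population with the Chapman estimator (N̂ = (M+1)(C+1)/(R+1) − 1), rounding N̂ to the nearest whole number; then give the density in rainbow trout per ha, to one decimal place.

density ≈ 135.3 rainbow trout per ha

N̂ = 675·1943/277 − 1 = 1311525/277 − 1 ≈ 4733.7 → 4734
Density = N̂ / area = 4734 / 35 ≈ 135.26 → 135.3 per ha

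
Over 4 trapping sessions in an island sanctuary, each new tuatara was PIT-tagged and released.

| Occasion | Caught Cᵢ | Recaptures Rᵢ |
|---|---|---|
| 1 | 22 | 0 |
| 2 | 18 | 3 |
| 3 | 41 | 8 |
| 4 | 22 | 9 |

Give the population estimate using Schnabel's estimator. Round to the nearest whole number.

Marked at large before each occasion: Mᵢ = Σⱼ<ᵢ (Cⱼ − Rⱼ) → M1=0, M2=22, M3=37, M4=70
Σ MᵢCᵢ = 0·22 + 22·18 + 37·41 + 70·22 = 0 + 396 + 1517 + 1540 = 3453
Σ Rᵢ = 0 + 3 + 8 + 9 = 20
N̂ = 3453 / 20 ≈ 172.7 → 173

N ≈ 173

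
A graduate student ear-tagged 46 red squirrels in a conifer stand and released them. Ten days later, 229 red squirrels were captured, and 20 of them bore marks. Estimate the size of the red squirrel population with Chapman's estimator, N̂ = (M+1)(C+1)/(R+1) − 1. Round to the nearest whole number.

N ≈ 514

N̂ = (46+1)(229+1)/(20+1) − 1 = 47·230/21 − 1
= 10810/21 − 1 ≈ 514.8 − 1 ≈ 513.8 → 514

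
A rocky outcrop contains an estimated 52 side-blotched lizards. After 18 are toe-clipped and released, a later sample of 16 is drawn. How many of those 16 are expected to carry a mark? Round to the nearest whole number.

The marked fraction of the population is 18/52, so in a sample of 16 expect C·(M/N) marked.
E[R] = 18 × 16 / 52 = 288 / 52 ≈ 5.5 → 6

expected recaptures ≈ 6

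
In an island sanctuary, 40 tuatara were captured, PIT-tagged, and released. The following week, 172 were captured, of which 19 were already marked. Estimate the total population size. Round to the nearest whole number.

N ≈ 362

N = (40 × 172) / 19 = 6880 / 19 ≈ 362.1 → 362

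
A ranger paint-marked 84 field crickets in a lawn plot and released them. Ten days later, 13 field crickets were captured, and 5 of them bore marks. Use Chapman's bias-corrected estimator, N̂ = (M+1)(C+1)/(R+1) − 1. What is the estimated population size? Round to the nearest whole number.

N̂ = (84+1)(13+1)/(5+1) − 1 = 85·14/6 − 1
= 1190/6 − 1 ≈ 198.3 − 1 ≈ 197.3 → 197

N ≈ 197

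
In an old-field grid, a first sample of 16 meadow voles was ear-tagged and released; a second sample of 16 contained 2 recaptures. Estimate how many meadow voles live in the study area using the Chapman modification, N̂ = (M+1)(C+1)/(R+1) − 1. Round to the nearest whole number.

N ≈ 95

N̂ = (16+1)(16+1)/(2+1) − 1 = 17·17/3 − 1
= 289/3 − 1 ≈ 96.3 − 1 ≈ 95.3 → 95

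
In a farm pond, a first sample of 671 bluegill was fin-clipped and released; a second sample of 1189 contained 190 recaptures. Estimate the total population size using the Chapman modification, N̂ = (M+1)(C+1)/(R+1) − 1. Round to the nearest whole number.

N ≈ 4186

N̂ = (671+1)(1189+1)/(190+1) − 1 = 672·1190/191 − 1
= 799680/191 − 1 ≈ 4186.8 − 1 ≈ 4185.8 → 4186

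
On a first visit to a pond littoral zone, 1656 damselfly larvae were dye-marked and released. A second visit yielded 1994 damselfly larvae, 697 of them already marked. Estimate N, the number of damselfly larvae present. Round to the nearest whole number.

N = (1656 × 1994) / 697 = 3302064 / 697 ≈ 4737.5 → 4738

N ≈ 4738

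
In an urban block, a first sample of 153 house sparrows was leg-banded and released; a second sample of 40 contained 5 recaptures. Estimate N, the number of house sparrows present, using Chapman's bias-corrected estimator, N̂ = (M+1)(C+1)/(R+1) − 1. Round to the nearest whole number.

N ≈ 1051

N̂ = (153+1)(40+1)/(5+1) − 1 = 154·41/6 − 1
= 6314/6 − 1 ≈ 1052.3 − 1 ≈ 1051.3 → 1051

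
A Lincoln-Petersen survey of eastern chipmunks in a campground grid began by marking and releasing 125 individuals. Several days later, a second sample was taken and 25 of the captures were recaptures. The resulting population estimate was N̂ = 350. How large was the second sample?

C = 70

From N = M·C/R: C = N·R / M = 350·25 / 125 = 8750 / 125 = 70.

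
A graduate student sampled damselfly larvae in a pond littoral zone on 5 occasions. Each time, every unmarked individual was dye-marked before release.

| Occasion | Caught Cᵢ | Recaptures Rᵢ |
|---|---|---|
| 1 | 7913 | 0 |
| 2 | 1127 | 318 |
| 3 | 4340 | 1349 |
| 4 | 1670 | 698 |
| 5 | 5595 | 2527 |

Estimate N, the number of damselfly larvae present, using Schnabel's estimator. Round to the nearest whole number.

N ≈ 28,067

Marked at large before each occasion: Mᵢ = Σⱼ<ᵢ (Cⱼ − Rⱼ) → M1=0, M2=7913, M3=8722, M4=11713, M5=12685
Σ MᵢCᵢ = 0·7913 + 7913·1127 + 8722·4340 + 11713·1670 + 12685·5595 = 0 + 8917951 + 37853480 + 19560710 + 70972575 = 137304716
Σ Rᵢ = 0 + 318 + 1349 + 698 + 2527 = 4892
N̂ = 137304716 / 4892 ≈ 28067.2 → 28067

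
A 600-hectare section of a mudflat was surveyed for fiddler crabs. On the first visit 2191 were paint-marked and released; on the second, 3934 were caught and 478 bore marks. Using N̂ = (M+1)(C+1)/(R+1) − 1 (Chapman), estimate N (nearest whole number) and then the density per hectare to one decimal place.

N̂ = 2192·3935/479 − 1 = 8625520/479 − 1 ≈ 18006.3 → 18006
Density = N̂ / area = 18006 / 600 ≈ 30.01 → 30.0 per hectare

density ≈ 30.0 fiddler crabs per hectare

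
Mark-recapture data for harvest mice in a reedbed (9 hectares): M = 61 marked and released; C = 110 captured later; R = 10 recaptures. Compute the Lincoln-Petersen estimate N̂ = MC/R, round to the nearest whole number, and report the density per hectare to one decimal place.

density ≈ 74.6 harvest mice per hectare

N̂ = 61·110/10 = 6710/10 = 671
Density = N̂ / area = 671 / 9 ≈ 74.56 → 74.6 per hectare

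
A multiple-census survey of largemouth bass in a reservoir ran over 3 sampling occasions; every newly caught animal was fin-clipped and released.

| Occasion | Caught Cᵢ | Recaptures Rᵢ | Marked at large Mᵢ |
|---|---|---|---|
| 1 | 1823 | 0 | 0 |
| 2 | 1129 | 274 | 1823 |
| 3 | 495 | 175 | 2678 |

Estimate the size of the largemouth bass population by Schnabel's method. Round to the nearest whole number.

N ≈ 7536

Σ MᵢCᵢ = 0·1823 + 1823·1129 + 2678·495 = 0 + 2058167 + 1325610 = 3383777
Σ Rᵢ = 0 + 274 + 175 = 449
N̂ = 3383777 / 449 ≈ 7536.3 → 7536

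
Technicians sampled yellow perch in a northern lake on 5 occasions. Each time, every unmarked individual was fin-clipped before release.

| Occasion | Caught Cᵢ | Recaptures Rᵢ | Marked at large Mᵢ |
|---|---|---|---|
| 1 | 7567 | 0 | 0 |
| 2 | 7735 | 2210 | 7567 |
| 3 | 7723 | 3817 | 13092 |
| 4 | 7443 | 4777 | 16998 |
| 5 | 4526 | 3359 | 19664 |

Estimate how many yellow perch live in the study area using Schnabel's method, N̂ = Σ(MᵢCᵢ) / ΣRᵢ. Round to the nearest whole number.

N ≈ 26,488

Σ MᵢCᵢ = 0·7567 + 7567·7735 + 13092·7723 + 16998·7443 + 19664·4526 = 0 + 58530745 + 101109516 + 126516114 + 88999264 = 375155639
Σ Rᵢ = 0 + 2210 + 3817 + 4777 + 3359 = 14163
N̂ = 375155639 / 14163 ≈ 26488.4 → 26488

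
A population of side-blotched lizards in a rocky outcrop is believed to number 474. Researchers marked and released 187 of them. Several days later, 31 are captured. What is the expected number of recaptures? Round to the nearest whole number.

The marked fraction of the population is 187/474, so in a sample of 31 expect C·(M/N) marked.
E[R] = 187 × 31 / 474 = 5797 / 474 ≈ 12.2 → 12

expected recaptures ≈ 12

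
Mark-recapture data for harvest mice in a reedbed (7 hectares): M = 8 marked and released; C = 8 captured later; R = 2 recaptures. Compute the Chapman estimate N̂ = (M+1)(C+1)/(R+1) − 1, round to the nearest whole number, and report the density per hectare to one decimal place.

density ≈ 3.7 harvest mice per hectare

N̂ = 9·9/3 − 1 = 81/3 − 1 = 26
Density = N̂ / area = 26 / 7 ≈ 3.71 → 3.7 per hectare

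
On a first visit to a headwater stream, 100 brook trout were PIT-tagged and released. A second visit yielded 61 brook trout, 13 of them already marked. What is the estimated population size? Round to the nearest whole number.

The marked fraction in the recapture sample should equal the marked fraction in the population: 13/61 = 100/N.
N = (100 × 61) / 13 = 6100 / 13 ≈ 469.2 → 469

N ≈ 469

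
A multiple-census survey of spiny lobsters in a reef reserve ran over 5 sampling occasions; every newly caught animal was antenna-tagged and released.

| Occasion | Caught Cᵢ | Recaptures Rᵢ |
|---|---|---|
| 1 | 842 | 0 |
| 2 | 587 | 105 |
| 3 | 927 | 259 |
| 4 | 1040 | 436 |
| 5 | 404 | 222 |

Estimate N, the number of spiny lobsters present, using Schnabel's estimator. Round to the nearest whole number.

N ≈ 4738

Marked at large before each occasion: Mᵢ = Σⱼ<ᵢ (Cⱼ − Rⱼ) → M1=0, M2=842, M3=1324, M4=1992, M5=2596
Σ MᵢCᵢ = 0·842 + 842·587 + 1324·927 + 1992·1040 + 2596·404 = 0 + 494254 + 1227348 + 2071680 + 1048784 = 4842066
Σ Rᵢ = 0 + 105 + 259 + 436 + 222 = 1022
N̂ = 4842066 / 1022 ≈ 4737.8 → 4738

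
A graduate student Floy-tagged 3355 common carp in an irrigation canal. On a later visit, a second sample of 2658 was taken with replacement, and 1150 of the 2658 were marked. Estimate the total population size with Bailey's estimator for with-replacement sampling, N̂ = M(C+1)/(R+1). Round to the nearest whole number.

N̂ = 3355·(2658+1)/(1150+1) = 3355·2659/1151 = 8920945/1151 ≈ 7750.6 → 7751

N ≈ 7751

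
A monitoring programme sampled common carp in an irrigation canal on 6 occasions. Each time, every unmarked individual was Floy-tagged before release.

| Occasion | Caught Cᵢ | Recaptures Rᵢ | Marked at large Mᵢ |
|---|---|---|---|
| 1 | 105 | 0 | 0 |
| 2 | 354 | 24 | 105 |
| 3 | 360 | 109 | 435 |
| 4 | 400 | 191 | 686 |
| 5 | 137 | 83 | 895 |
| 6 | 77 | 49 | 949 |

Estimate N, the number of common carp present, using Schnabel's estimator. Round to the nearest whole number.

Σ MᵢCᵢ = 0·105 + 105·354 + 435·360 + 686·400 + 895·137 + 949·77 = 0 + 37170 + 156600 + 274400 + 122615 + 73073 = 663858
Σ Rᵢ = 0 + 24 + 109 + 191 + 83 + 49 = 456
N̂ = 663858 / 456 ≈ 1455.8 → 1456

N ≈ 1456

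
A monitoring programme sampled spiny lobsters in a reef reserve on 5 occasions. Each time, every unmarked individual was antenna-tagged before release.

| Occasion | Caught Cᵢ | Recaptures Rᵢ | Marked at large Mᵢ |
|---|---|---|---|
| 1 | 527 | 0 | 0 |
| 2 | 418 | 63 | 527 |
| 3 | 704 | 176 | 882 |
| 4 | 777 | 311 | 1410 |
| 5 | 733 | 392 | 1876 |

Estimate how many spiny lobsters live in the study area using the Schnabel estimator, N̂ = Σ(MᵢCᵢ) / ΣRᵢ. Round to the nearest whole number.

Σ MᵢCᵢ = 0·527 + 527·418 + 882·704 + 1410·777 + 1876·733 = 0 + 220286 + 620928 + 1095570 + 1375108 = 3311892
Σ Rᵢ = 0 + 63 + 176 + 311 + 392 = 942
N̂ = 3311892 / 942 ≈ 3515.8 → 3516

N ≈ 3516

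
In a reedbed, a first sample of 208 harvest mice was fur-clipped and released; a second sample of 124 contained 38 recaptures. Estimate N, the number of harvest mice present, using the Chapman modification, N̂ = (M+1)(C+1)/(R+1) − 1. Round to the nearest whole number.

N ≈ 669

N̂ = (208+1)(124+1)/(38+1) − 1 = 209·125/39 − 1
= 26125/39 − 1 ≈ 669.9 − 1 ≈ 668.9 → 669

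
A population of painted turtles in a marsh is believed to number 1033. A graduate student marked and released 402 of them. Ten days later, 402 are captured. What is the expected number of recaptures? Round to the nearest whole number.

The marked fraction of the population is 402/1033, so in a sample of 402 expect C·(M/N) marked.
E[R] = 402 × 402 / 1033 = 161604 / 1033 ≈ 156.4 → 156

expected recaptures ≈ 156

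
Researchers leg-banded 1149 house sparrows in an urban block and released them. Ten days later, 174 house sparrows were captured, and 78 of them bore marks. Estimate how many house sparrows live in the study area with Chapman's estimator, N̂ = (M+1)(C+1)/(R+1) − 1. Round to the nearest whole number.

N ≈ 2546

N̂ = (1149+1)(174+1)/(78+1) − 1 = 1150·175/79 − 1
= 201250/79 − 1 ≈ 2547.47 − 1 ≈ 2546.47 → 2546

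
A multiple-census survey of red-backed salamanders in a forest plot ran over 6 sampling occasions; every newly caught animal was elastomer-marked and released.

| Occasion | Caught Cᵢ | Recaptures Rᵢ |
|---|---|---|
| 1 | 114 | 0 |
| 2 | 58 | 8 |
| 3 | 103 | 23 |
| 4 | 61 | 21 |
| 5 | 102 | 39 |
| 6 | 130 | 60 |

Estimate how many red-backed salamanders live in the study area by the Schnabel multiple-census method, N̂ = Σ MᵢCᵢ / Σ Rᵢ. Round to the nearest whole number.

N ≈ 745

Marked at large before each occasion: Mᵢ = Σⱼ<ᵢ (Cⱼ − Rⱼ) → M1=0, M2=114, M3=164, M4=244, M5=284, M6=347
Σ MᵢCᵢ = 0·114 + 114·58 + 164·103 + 244·61 + 284·102 + 347·130 = 0 + 6612 + 16892 + 14884 + 28968 + 45110 = 112466
Σ Rᵢ = 0 + 8 + 23 + 21 + 39 + 60 = 151
N̂ = 112466 / 151 ≈ 744.8 → 745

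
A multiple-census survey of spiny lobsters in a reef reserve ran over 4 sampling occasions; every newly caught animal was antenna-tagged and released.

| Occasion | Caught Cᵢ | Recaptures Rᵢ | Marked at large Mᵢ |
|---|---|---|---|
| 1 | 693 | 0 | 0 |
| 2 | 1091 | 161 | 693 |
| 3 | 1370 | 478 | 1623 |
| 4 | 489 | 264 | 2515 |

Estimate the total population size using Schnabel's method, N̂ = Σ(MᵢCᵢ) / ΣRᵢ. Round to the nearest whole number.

N ≈ 4662

Σ MᵢCᵢ = 0·693 + 693·1091 + 1623·1370 + 2515·489 = 0 + 756063 + 2223510 + 1229835 = 4209408
Σ Rᵢ = 0 + 161 + 478 + 264 = 903
N̂ = 4209408 / 903 ≈ 4661.6 → 4662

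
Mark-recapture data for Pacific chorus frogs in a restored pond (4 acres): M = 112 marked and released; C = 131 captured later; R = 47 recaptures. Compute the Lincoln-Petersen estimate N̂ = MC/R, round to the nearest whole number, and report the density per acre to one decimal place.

density ≈ 78.0 Pacific chorus frogs per acre

N̂ = 112·131/47 = 14672/47 ≈ 312.2 → 312
Density = N̂ / area = 312 / 4 = 78.0 per acre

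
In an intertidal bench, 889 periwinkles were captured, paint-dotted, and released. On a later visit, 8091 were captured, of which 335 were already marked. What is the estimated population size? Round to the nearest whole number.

N ≈ 21,471

The marked fraction in the recapture sample should equal the marked fraction in the population: 335/8091 = 889/N.
N = (889 × 8091) / 335 = 7192899 / 335 ≈ 21471.3 → 21471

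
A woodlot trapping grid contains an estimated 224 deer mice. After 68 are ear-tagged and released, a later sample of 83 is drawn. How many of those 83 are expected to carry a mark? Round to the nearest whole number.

The marked fraction of the population is 68/224, so in a sample of 83 expect C·(M/N) marked.
E[R] = 68 × 83 / 224 = 5644 / 224 ≈ 25.2 → 25

expected recaptures ≈ 25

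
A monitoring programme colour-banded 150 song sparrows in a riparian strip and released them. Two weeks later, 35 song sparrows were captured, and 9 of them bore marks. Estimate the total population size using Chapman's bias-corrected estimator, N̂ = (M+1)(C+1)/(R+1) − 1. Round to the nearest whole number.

N ≈ 543

N̂ = (150+1)(35+1)/(9+1) − 1 = 151·36/10 − 1
= 5436/10 − 1 ≈ 543.6 − 1 ≈ 542.6 → 543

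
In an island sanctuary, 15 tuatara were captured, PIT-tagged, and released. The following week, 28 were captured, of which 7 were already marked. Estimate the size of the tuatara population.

Lincoln-Petersen assumes M/N = R/C, so N = M·C / R.
N = (15 × 28) / 7 = 420 / 7 = 60

N = 60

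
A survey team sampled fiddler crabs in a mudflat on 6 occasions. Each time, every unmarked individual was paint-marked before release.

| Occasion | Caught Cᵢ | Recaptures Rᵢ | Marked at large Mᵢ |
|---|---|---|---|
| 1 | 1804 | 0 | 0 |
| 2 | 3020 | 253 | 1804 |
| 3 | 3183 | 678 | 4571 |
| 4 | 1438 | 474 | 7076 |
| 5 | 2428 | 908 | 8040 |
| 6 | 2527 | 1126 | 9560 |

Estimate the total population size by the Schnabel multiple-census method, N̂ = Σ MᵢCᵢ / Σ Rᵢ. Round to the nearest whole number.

Σ MᵢCᵢ = 0·1804 + 1804·3020 + 4571·3183 + 7076·1438 + 8040·2428 + 9560·2527 = 0 + 5448080 + 14549493 + 10175288 + 19521120 + 24158120 = 73852101
Σ Rᵢ = 0 + 253 + 678 + 474 + 908 + 1126 = 3439
N̂ = 73852101 / 3439 ≈ 21474.9 → 21475

N ≈ 21,475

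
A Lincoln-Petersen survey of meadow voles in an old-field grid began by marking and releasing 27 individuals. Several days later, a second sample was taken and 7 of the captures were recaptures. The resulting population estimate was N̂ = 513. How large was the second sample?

From N = M·C/R: C = N·R / M = 513·7 / 27 = 3591 / 27 = 133.

C = 133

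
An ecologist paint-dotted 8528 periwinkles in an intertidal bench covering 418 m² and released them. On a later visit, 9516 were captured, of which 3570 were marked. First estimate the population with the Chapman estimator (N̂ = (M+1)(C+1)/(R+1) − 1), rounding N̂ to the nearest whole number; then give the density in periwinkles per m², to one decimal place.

density ≈ 54.4 periwinkles per m²

N̂ = 8529·9517/3571 − 1 = 81170493/3571 − 1 ≈ 22729.47 → 22729
Density = N̂ / area = 22729 / 418 ≈ 54.38 → 54.4 per m²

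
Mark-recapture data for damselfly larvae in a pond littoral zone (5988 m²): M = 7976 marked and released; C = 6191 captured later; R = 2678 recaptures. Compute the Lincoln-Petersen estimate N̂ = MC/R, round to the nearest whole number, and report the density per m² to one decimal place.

density ≈ 3.1 damselfly larvae per m²

N̂ = 7976·6191/2678 = 49379416/2678 ≈ 18438.9 → 18439
Density = N̂ / area = 18439 / 5988 ≈ 3.08 → 3.1 per m²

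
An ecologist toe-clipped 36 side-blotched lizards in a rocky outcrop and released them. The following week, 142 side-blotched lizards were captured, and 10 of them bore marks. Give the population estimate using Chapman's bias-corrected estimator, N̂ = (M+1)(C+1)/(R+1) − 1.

N̂ = (36+1)(142+1)/(10+1) − 1 = 37·143/11 − 1
= 5291/11 − 1 = 481 − 1 = 480

N = 480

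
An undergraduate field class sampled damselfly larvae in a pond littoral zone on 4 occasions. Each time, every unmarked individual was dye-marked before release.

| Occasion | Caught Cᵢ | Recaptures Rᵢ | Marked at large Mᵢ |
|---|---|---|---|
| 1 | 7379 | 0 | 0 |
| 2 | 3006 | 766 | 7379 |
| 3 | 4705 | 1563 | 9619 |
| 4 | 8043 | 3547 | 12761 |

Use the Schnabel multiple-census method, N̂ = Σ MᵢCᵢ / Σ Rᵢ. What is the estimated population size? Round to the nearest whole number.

Σ MᵢCᵢ = 0·7379 + 7379·3006 + 9619·4705 + 12761·8043 = 0 + 22181274 + 45257395 + 102636723 = 170075392
Σ Rᵢ = 0 + 766 + 1563 + 3547 = 5876
N̂ = 170075392 / 5876 ≈ 28944.1 → 28944

N ≈ 28,944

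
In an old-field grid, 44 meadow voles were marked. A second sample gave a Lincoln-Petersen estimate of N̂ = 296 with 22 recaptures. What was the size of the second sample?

C = 148

From N = M·C/R: C = N·R / M = 296·22 / 44 = 6512 / 44 = 148.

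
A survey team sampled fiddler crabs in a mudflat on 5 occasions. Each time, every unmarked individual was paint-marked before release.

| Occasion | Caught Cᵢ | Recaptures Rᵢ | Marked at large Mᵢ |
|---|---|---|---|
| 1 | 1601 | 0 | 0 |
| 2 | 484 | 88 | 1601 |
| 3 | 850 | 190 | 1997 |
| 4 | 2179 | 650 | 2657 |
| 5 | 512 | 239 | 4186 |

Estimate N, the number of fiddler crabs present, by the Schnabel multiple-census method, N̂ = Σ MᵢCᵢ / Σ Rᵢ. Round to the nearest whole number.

Σ MᵢCᵢ = 0·1601 + 1601·484 + 1997·850 + 2657·2179 + 4186·512 = 0 + 774884 + 1697450 + 5789603 + 2143232 = 10405169
Σ Rᵢ = 0 + 88 + 190 + 650 + 239 = 1167
N̂ = 10405169 / 1167 ≈ 8916.2 → 8916

N ≈ 8916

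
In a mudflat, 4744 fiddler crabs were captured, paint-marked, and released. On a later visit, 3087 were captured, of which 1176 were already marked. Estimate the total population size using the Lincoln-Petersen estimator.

N = 12,453

The marked fraction in the recapture sample should equal the marked fraction in the population: 1176/3087 = 4744/N.
N = (4744 × 3087) / 1176 = 14644728 / 1176 = 12453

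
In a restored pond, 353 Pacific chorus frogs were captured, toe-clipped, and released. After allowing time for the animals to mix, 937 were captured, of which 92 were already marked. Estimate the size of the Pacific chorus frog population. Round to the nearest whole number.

N = (353 × 937) / 92 = 330761 / 92 ≈ 3595.2 → 3595

N ≈ 3595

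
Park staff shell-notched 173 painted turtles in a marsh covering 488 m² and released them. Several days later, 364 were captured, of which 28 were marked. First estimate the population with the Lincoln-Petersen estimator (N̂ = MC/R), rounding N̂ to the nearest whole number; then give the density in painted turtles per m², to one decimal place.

density ≈ 4.6 painted turtles per m²

N̂ = 173·364/28 = 62972/28 = 2249
Density = N̂ / area = 2249 / 488 ≈ 4.61 → 4.6 per m²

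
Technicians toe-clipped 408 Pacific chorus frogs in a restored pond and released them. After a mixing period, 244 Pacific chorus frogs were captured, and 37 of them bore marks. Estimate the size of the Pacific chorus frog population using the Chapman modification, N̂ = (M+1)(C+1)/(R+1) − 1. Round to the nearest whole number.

N̂ = (408+1)(244+1)/(37+1) − 1 = 409·245/38 − 1
= 100205/38 − 1 ≈ 2637.0 − 1 ≈ 2636.0 → 2636

N ≈ 2636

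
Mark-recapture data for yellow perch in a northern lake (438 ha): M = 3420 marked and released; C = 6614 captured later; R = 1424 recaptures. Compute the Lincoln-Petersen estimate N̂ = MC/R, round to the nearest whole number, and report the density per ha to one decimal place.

density ≈ 36.3 yellow perch per ha

N̂ = 3420·6614/1424 = 22619880/1424 ≈ 15884.7 → 15885
Density = N̂ / area = 15885 / 438 ≈ 36.27 → 36.3 per ha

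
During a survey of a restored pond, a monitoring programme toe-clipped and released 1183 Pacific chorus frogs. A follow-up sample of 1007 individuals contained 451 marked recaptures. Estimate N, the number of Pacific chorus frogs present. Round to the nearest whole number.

N ≈ 2641

N = (1183 × 1007) / 451 = 1191281 / 451 ≈ 2641.4 → 2641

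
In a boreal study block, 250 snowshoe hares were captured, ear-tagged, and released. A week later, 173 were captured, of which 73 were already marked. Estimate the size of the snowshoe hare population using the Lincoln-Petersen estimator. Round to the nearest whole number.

N = (250 × 173) / 73 = 43250 / 73 ≈ 592.47 → 592

N ≈ 592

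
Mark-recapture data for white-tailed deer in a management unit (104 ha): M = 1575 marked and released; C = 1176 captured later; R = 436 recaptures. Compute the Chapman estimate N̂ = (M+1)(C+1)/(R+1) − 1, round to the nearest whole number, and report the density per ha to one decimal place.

N̂ = 1576·1177/437 − 1 = 1854952/437 − 1 ≈ 4243.7 → 4244
Density = N̂ / area = 4244 / 104 ≈ 40.81 → 40.8 per ha

density ≈ 40.8 white-tailed deer per ha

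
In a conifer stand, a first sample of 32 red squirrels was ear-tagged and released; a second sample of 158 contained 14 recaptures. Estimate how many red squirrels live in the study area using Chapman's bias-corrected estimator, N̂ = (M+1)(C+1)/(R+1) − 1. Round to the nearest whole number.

N ≈ 349

N̂ = (32+1)(158+1)/(14+1) − 1 = 33·159/15 − 1
= 5247/15 − 1 ≈ 349.8 − 1 ≈ 348.8 → 349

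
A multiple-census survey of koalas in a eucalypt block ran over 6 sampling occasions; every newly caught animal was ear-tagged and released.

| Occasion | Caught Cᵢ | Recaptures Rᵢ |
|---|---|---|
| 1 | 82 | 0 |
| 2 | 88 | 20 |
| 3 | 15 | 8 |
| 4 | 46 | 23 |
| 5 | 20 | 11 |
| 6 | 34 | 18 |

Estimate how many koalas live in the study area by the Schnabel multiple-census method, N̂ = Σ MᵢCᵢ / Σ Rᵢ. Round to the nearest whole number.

N ≈ 334

Marked at large before each occasion: Mᵢ = Σⱼ<ᵢ (Cⱼ − Rⱼ) → M1=0, M2=82, M3=150, M4=157, M5=180, M6=189
Σ MᵢCᵢ = 0·82 + 82·88 + 150·15 + 157·46 + 180·20 + 189·34 = 0 + 7216 + 2250 + 7222 + 3600 + 6426 = 26714
Σ Rᵢ = 0 + 20 + 8 + 23 + 11 + 18 = 80
N̂ = 26714 / 80 ≈ 333.9 → 334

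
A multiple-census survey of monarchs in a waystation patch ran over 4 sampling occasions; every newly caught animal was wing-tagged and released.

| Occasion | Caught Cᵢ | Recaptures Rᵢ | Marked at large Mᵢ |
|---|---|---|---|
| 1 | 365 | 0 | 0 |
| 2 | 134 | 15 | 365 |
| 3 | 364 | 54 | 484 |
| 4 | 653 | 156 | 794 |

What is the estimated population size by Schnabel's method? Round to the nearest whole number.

Σ MᵢCᵢ = 0·365 + 365·134 + 484·364 + 794·653 = 0 + 48910 + 176176 + 518482 = 743568
Σ Rᵢ = 0 + 15 + 54 + 156 = 225
N̂ = 743568 / 225 ≈ 3304.7 → 3305

N ≈ 3305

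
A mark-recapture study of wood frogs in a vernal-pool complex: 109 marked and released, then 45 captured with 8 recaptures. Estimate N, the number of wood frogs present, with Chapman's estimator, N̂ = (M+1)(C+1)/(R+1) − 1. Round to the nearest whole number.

N ≈ 561

N̂ = (109+1)(45+1)/(8+1) − 1 = 110·46/9 − 1
= 5060/9 − 1 ≈ 562.2 − 1 ≈ 561.2 → 561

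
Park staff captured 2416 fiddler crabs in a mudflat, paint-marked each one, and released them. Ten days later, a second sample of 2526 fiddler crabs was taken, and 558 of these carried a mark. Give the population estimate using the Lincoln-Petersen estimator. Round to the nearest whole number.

N ≈ 10,937

If marked individuals mix randomly, R/C ≈ M/N, giving N ≈ M·C/R.
N = (2416 × 2526) / 558 = 6102816 / 558 ≈ 10936.9 → 10937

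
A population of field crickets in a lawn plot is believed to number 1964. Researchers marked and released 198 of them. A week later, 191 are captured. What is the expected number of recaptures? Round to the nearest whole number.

expected recaptures ≈ 19

Expected recaptures E[R] = M·C / N.
E[R] = 198 × 191 / 1964 = 37818 / 1964 ≈ 19.3 → 19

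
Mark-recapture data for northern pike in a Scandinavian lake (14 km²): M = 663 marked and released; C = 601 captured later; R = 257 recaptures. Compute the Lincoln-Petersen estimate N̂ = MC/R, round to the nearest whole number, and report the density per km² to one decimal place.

N̂ = 663·601/257 = 398463/257 ≈ 1550.4 → 1550
Density = N̂ / area = 1550 / 14 ≈ 110.71 → 110.7 per km²

density ≈ 110.7 northern pike per km²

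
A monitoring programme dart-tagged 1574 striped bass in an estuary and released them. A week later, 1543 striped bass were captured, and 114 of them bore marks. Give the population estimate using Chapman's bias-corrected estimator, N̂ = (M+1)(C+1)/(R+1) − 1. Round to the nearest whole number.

N ≈ 21,145

N̂ = (1574+1)(1543+1)/(114+1) − 1 = 1575·1544/115 − 1
= 2431800/115 − 1 ≈ 21146.1 − 1 ≈ 21145.1 → 21145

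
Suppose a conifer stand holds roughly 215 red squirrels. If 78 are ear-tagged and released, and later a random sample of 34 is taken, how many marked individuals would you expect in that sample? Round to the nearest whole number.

Expected recaptures E[R] = M·C / N.
E[R] = 78 × 34 / 215 = 2652 / 215 ≈ 12.3 → 12

expected recaptures ≈ 12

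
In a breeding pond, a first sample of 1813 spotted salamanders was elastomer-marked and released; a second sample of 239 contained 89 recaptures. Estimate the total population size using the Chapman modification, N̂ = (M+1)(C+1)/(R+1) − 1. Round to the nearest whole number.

N̂ = (1813+1)(239+1)/(89+1) − 1 = 1814·240/90 − 1
= 435360/90 − 1 ≈ 4837.3 − 1 ≈ 4836.3 → 4836

N ≈ 4836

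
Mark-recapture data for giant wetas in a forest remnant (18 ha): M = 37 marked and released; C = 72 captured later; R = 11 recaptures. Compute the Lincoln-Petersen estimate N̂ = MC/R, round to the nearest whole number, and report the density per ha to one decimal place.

N̂ = 37·72/11 = 2664/11 ≈ 242.2 → 242
Density = N̂ / area = 242 / 18 ≈ 13.44 → 13.4 per ha

density ≈ 13.4 giant wetas per ha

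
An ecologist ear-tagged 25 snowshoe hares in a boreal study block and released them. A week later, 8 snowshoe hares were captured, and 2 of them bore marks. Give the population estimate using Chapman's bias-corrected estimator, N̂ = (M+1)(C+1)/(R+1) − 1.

N̂ = (25+1)(8+1)/(2+1) − 1 = 26·9/3 − 1
= 234/3 − 1 = 78 − 1 = 77

N = 77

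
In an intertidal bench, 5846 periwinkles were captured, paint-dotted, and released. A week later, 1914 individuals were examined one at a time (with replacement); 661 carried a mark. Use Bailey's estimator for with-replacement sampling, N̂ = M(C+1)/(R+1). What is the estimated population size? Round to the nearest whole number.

N̂ = 5846·(1914+1)/(661+1) = 5846·1915/662 = 11195090/662 ≈ 16911.0 → 16911

N ≈ 16,911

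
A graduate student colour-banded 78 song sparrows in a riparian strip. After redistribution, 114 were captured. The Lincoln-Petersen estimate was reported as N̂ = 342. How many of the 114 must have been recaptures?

From N = M·C/R: R = M·C / N = 78·114 / 342 = 8892 / 342 = 26.

R = 26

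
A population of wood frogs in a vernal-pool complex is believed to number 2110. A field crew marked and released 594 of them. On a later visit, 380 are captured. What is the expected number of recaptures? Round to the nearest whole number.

expected recaptures ≈ 107

The marked fraction of the population is 594/2110, so in a sample of 380 expect C·(M/N) marked.
E[R] = 594 × 380 / 2110 = 225720 / 2110 ≈ 107.0 → 107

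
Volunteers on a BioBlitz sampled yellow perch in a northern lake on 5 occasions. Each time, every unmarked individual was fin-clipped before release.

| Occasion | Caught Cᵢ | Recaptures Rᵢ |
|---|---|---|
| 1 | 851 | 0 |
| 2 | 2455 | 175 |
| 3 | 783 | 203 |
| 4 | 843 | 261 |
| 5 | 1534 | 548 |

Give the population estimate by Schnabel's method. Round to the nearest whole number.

Marked at large before each occasion: Mᵢ = Σⱼ<ᵢ (Cⱼ − Rⱼ) → M1=0, M2=851, M3=3131, M4=3711, M5=4293
Σ MᵢCᵢ = 0·851 + 851·2455 + 3131·783 + 3711·843 + 4293·1534 = 0 + 2089205 + 2451573 + 3128373 + 6585462 = 14254613
Σ Rᵢ = 0 + 175 + 203 + 261 + 548 = 1187
N̂ = 14254613 / 1187 ≈ 12008.9 → 12009

N ≈ 12,009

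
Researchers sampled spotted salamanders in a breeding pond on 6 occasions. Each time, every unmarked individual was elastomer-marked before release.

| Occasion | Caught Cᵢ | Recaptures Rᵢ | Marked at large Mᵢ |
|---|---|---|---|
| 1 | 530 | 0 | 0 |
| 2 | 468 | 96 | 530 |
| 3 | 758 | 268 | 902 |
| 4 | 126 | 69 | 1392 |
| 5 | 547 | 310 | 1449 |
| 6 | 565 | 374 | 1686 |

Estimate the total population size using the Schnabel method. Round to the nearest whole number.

Σ MᵢCᵢ = 0·530 + 530·468 + 902·758 + 1392·126 + 1449·547 + 1686·565 = 0 + 248040 + 683716 + 175392 + 792603 + 952590 = 2852341
Σ Rᵢ = 0 + 96 + 268 + 69 + 310 + 374 = 1117
N̂ = 2852341 / 1117 ≈ 2553.6 → 2554

N ≈ 2554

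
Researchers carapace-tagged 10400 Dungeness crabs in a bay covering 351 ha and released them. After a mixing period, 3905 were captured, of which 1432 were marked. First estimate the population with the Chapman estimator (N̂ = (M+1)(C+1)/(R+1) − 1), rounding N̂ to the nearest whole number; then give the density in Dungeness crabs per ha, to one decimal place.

density ≈ 80.8 Dungeness crabs per ha

N̂ = 10401·3906/1433 − 1 = 40626306/1433 − 1 ≈ 28349.5 → 28350
Density = N̂ / area = 28350 / 351 ≈ 80.77 → 80.8 per ha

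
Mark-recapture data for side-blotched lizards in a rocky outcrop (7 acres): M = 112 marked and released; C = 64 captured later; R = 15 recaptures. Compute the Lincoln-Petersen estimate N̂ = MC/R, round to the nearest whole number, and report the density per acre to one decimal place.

N̂ = 112·64/15 = 7168/15 ≈ 477.9 → 478
Density = N̂ / area = 478 / 7 ≈ 68.29 → 68.3 per acre

density ≈ 68.3 side-blotched lizards per acre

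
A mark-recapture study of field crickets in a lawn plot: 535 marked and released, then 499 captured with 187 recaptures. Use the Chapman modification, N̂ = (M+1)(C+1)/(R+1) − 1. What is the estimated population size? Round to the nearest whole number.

N̂ = (535+1)(499+1)/(187+1) − 1 = 536·500/188 − 1
= 268000/188 − 1 ≈ 1425.5 − 1 ≈ 1424.5 → 1425

N ≈ 1425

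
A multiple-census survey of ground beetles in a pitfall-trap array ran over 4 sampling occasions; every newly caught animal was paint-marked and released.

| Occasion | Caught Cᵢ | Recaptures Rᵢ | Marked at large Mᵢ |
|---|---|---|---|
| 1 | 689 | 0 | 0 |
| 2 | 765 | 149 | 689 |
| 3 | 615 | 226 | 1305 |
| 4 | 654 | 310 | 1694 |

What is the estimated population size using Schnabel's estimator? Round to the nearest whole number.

Σ MᵢCᵢ = 0·689 + 689·765 + 1305·615 + 1694·654 = 0 + 527085 + 802575 + 1107876 = 2437536
Σ Rᵢ = 0 + 149 + 226 + 310 = 685
N̂ = 2437536 / 685 ≈ 3558.4 → 3558

N ≈ 3558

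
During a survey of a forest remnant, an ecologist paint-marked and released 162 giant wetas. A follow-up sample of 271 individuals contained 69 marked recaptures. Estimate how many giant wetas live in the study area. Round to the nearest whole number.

The marked fraction in the recapture sample should equal the marked fraction in the population: 69/271 = 162/N.
N = (162 × 271) / 69 = 43902 / 69 ≈ 636.3 → 636

N ≈ 636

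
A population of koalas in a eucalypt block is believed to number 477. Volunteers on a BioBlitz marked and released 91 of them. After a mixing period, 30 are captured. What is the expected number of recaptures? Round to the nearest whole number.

expected recaptures ≈ 6

Expected recaptures E[R] = M·C / N.
E[R] = 91 × 30 / 477 = 2730 / 477 ≈ 5.7 → 6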